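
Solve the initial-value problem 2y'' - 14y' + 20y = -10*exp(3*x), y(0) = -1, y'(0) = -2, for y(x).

y = -8*exp(2*x)/3 - 5*exp(5*x)/6 + 5*exp(3*x)/2

Divide through by 2: y'' - 7y' + 10y = -5*exp(3*x).
Characteristic equation r² - 7r + 10 = 0 factors as (r - 2)(r - 5) = 0, so r = 2, 5.
Hence y_h = C1*exp(2*x) + C2*exp(5*x).
Try y_p = A*exp(3*x). Substituting into the equation and dividing by exp(3*x) gives A = 5/2, so y_p = 5*exp(3*x)/2.
General solution: y = 5*exp(3*x)/2 + C1*exp(2*x) + C2*exp(5*x).
Apply the initial conditions: y(0) = 5/2 + C1 + C2 = -1 and y'(0) = 15/2 + 2*C1 + 5*C2 = -2. Solving gives C1 = -8/3, C2 = -5/6.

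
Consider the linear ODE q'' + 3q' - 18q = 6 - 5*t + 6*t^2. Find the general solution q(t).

Characteristic equation r² + 3r - 18 = 0 factors as (r + 6)(r - 3) = 0, so r = -6, 3.
Hence q_h = C1*exp(-6*t) + C2*exp(3*t).
For the particular solution try q_p = A0 + A1*t + A2*t^2. Substituting and matching coefficients of each power of t gives A0 = -37/108, A1 = 1/6, A2 = -1/3, so q_p = -37/108 - t^2/3 + t/6.

q = -37/108 - t**2/3 + t/6 + C1*exp(-6*t) + C2*exp(3*t)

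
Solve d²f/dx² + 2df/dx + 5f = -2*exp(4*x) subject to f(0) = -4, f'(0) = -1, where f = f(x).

f = -2*exp(4*x)/29 - 135*exp(-x)*sin(2*x)/58 - 114*cos(2*x)*exp(-x)/29

Characteristic equation r² + 2r + 5 = 0 has discriminant (2)² - 4·(5) = -16 < 0, so r = -1 ± 2i.
Hence f_h = C1*cos(2*x)*exp(-x) + C2*exp(-x)*sin(2*x).
Try f_p = A*exp(4*x). Substituting into the equation and dividing by exp(4*x) gives A = -2/29, so f_p = -2*exp(4*x)/29.
General solution: f = -2*exp(4*x)/29 + C1*cos(2*x)*exp(-x) + C2*exp(-x)*sin(2*x).
Apply the initial conditions: f(0) = -2/29 + C1 = -4 and f'(0) = -8/29 - C1 + 2*C2 = -1. Solving gives C1 = -114/29, C2 = -135/58.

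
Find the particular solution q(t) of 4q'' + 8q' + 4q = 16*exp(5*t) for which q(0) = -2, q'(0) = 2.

Divide through by 4: q'' + 2q' + q = 4*exp(5*t).
Characteristic equation r² + 2r + 1 = 0 has discriminant (2)² - 4·(1) = 0, so r = -1 is a repeated root.
Hence q_h = (C1 + C2*t)*exp(-t).
Try q_p = A*exp(5*t). Substituting into the equation and dividing by exp(5*t) gives A = 1/9, so q_p = exp(5*t)/9.
General solution: q = exp(5*t)/9 + C1*exp(-t) + C2*t*exp(-t).
Apply the initial conditions: q(0) = 1/9 + C1 = -2 and q'(0) = 5/9 + C2 - C1 = 2. Solving gives C1 = -19/9, C2 = -2/3.

q = -19*exp(-t)/9 + exp(5*t)/9 - 2*t*exp(-t)/3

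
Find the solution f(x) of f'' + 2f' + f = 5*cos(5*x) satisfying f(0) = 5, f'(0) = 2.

f = -30*cos(5*x)/169 + 25*sin(5*x)/338 + 875*exp(-x)/169 + 177*x*exp(-x)/26

Characteristic equation r² + 2r + 1 = 0 has discriminant (2)² - 4·(1) = 0, so r = -1 is a repeated root.
Hence f_h = (C1 + C2*x)*exp(-x).
Try f_p = A*cos(5*x) + B*sin(5*x). Substituting and equating the coefficients of cos(5x) and sin(5x) gives A = -30/169, B = 25/338, so f_p = -30*cos(5*x)/169 + 25*sin(5*x)/338.
General solution: f = -30*cos(5*x)/169 + 25*sin(5*x)/338 + C1*exp(-x) + C2*x*exp(-x).
Apply the initial conditions: f(0) = -30/169 + C1 = 5 and f'(0) = 125/338 + C2 - C1 = 2. Solving gives C1 = 875/169, C2 = 177/26.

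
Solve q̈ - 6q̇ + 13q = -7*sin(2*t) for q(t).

q = -28*cos(2*t)/75 - 7*sin(2*t)/25 + C1*cos(2*t)*exp(3*t) + C2*exp(3*t)*sin(2*t)

Characteristic equation r² - 6r + 13 = 0 has discriminant (-6)² - 4·(13) = -16 < 0, so r = 3 ± 2i.
Hence q_h = C1*cos(2*t)*exp(3*t) + C2*exp(3*t)*sin(2*t).
Try q_p = A*cos(2*t) + B*sin(2*t). Substituting and equating the coefficients of cos(2t) and sin(2t) gives A = -28/75, B = -7/25, so q_p = -28*cos(2*t)/75 - 7*sin(2*t)/25.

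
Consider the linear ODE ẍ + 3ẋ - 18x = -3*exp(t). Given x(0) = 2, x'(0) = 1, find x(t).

x = 3*exp(t)/14 + 23*exp(3*t)/18 + 32*exp(-6*t)/63

Characteristic equation r² + 3r - 18 = 0 factors as (r - 3)(r + 6) = 0, so r = 3, -6.
Hence x_h = C1*exp(3*t) + C2*exp(-6*t).
Try x_p = A*exp(t). Substituting into the equation and dividing by exp(t) gives A = 3/14, so x_p = 3*exp(t)/14.
General solution: x = 3*exp(t)/14 + C1*exp(3*t) + C2*exp(-6*t).
Apply the initial conditions: x(0) = 3/14 + C1 + C2 = 2 and x'(0) = 3/14 - 6*C2 + 3*C1 = 1. Solving gives C1 = 23/18, C2 = 32/63.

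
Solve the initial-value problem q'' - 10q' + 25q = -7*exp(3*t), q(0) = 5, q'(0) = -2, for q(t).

q = -7*exp(3*t)/4 + 27*exp(5*t)/4 - 61*t*exp(5*t)/2

Characteristic equation r² - 10r + 25 = 0 has discriminant (-10)² - 4·(25) = 0, so r = 5 is a repeated root.
Hence q_h = (C1 + C2*t)*exp(5*t).
Try q_p = A*exp(3*t). Substituting into the equation and dividing by exp(3*t) gives A = -7/4, so q_p = -7*exp(3*t)/4.
General solution: q = -7*exp(3*t)/4 + C1*exp(5*t) + C2*t*exp(5*t).
Apply the initial conditions: q(0) = -7/4 + C1 = 5 and q'(0) = -21/4 + C2 + 5*C1 = -2. Solving gives C1 = 27/4, C2 = -61/2.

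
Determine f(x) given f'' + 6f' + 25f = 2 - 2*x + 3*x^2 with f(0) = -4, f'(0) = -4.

f = 1616/15625 - 86*x/625 + 3*x**2/25 - 126349*exp(-3*x)*sin(4*x)/31250 - 64116*cos(4*x)*exp(-3*x)/15625

Characteristic equation r² + 6r + 25 = 0 has discriminant (6)² - 4·(25) = -64 < 0, so r = -3 ± 4i.
Hence f_h = C1*cos(4*x)*exp(-3*x) + C2*exp(-3*x)*sin(4*x).
For the particular solution try f_p = A0 + A1*x + A2*x^2. Substituting and matching coefficients of each power of x gives A0 = 1616/15625, A1 = -86/625, A2 = 3/25, so f_p = 1616/15625 - 86*x/625 + 3*x^2/25.
General solution: f = 1616/15625 - 86*x/625 + 3*x^2/25 + C1*cos(4*x)*exp(-3*x) + C2*exp(-3*x)*sin(4*x).
Apply the initial conditions: f(0) = 1616/15625 + C1 = -4 and f'(0) = -86/625 - 3*C1 + 4*C2 = -4. Solving gives C1 = -64116/15625, C2 = -126349/31250.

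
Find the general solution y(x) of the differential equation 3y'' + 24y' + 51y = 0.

Divide through by 3: y'' + 8y' + 17y = 0.
Characteristic equation r² + 8r + 17 = 0 has discriminant (8)² - 4·(17) = -4 < 0, so r = -4 ± i.
Hence y_h = C1*cos(x)*exp(-4*x) + C2*exp(-4*x)*sin(x).

y = C1*cos(x)*exp(-4*x) + C2*exp(-4*x)*sin(x)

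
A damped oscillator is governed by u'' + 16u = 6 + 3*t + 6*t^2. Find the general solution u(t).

Characteristic equation r² + 16 = 0 has discriminant (0)² - 4·(16) = -64 < 0, so r = ± 4i.
Hence u_h = C1*cos(4*t) + C2*sin(4*t).
For the particular solution try u_p = A0 + A1*t + A2*t^2. Substituting and matching coefficients of each power of t gives A0 = 21/64, A1 = 3/16, A2 = 3/8, so u_p = 21/64 + 3*t^2/8 + 3*t/16.

u = 21/64 + 3*t**2/8 + 3*t/16 + C1*cos(4*t) + C2*sin(4*t)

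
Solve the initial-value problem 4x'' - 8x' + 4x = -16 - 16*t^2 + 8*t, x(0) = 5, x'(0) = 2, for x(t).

x = -24 - 14*t - 4*t**2 + 29*exp(t) - 13*t*exp(t)

Divide through by 4: x'' - 2x' + x = -4 - 4*t^2 + 2*t.
Characteristic equation r² - 2r + 1 = 0 has discriminant (-2)² - 4·(1) = 0, so r = 1 is a repeated root.
Hence x_h = (C1 + C2*t)*exp(t).
For the particular solution try x_p = A0 + A1*t + A2*t^2. Substituting and matching coefficients of each power of t gives A0 = -24, A1 = -14, A2 = -4, so x_p = -24 - 14*t - 4*t^2.
General solution: x = -24 - 14*t - 4*t^2 + C1*exp(t) + C2*t*exp(t).
Apply the initial conditions: x(0) = -24 + C1 = 5 and x'(0) = -14 + C1 + C2 = 2. Solving gives C1 = 29, C2 = -13.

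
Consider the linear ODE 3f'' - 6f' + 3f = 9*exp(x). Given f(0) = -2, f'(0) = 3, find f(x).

f = -2*exp(x) + 5*x*exp(x) + 3*x**2*exp(x)/2

Divide through by 3: f'' - 2f' + f = 3*exp(x).
Characteristic equation r² - 2r + 1 = 0 has discriminant (-2)² - 4·(1) = 0, so r = 1 is a repeated root.
Hence f_h = (C1 + C2*x)*exp(x).
Since exp(x) solves the homogeneous equation (r = 1 is a root of multiplicity 2), multiply the trial by x^2. Try f_p = A*x^2*exp(x). Substituting into the equation and dividing by exp(x) gives A = 3/2, so f_p = 3*x^2*exp(x)/2.
General solution: f = C1*exp(x) + 3*x^2*exp(x)/2 + C2*x*exp(x).
Apply the initial conditions: f(0) = C1 = -2 and f'(0) = C1 + C2 = 3. Solving gives C1 = -2, C2 = 5.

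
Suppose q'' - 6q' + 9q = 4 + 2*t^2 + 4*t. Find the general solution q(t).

Characteristic equation r² - 6r + 9 = 0 has discriminant (-6)² - 4·(9) = 0, so r = 3 is a repeated root.
Hence q_h = (C1 + C2*t)*exp(3*t).
For the particular solution try q_p = A0 + A1*t + A2*t^2. Substituting and matching coefficients of each power of t gives A0 = 8/9, A1 = 20/27, A2 = 2/9, so q_p = 8/9 + 2*t^2/9 + 20*t/27.

q = 8/9 + 2*t**2/9 + 20*t/27 + C1*exp(3*t) + C2*t*exp(3*t)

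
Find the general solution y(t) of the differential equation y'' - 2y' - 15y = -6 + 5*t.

y = 4/9 - t/3 + C1*exp(5*t) + C2*exp(-3*t)

Characteristic equation r² - 2r - 15 = 0 factors as (r - 5)(r + 3) = 0, so r = 5, -3.
Hence y_h = C1*exp(5*t) + C2*exp(-3*t).
For the particular solution try y_p = A0 + A1*t. Substituting and matching coefficients of each power of t gives A0 = 4/9, A1 = -1/3, so y_p = 4/9 - t/3.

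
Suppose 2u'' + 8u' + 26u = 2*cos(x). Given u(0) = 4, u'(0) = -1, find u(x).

Divide through by 2: u'' + 4u' + 13u = cos(x).
Characteristic equation r² + 4r + 13 = 0 has discriminant (4)² - 4·(13) = -36 < 0, so r = -2 ± 3i.
Hence u_h = C1*cos(3*x)*exp(-2*x) + C2*exp(-2*x)*sin(3*x).
Try u_p = A*cos(x) + B*sin(x). Substituting and equating the coefficients of cos(x) and sin(x) gives A = 3/40, B = 1/40, so u_p = sin(x)/40 + 3*cos(x)/40.
General solution: u = sin(x)/40 + 3*cos(x)/40 + C1*cos(3*x)*exp(-2*x) + C2*exp(-2*x)*sin(3*x).
Apply the initial conditions: u(0) = 3/40 + C1 = 4 and u'(0) = 1/40 - 2*C1 + 3*C2 = -1. Solving gives C1 = 157/40, C2 = 91/40.

u = sin(x)/40 + 3*cos(x)/40 + 91*exp(-2*x)*sin(3*x)/40 + 157*cos(3*x)*exp(-2*x)/40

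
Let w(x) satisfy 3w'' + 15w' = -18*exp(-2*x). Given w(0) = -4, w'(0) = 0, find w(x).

w = -23/5 - 2*exp(-5*x)/5 + exp(-2*x)

Divide through by 3: w'' + 5w' = -6*exp(-2*x).
Characteristic equation r² + 5r = 0 factors as (r + 5)r = 0, so r = -5, 0.
Hence w_h = C1*exp(-5*x) + C2.
Try w_p = A*exp(-2*x). Substituting into the equation and dividing by exp(-2*x) gives A = 1, so w_p = exp(-2*x).
General solution: w = C2 + C1*exp(-5*x) + exp(-2*x).
Apply the initial conditions: w(0) = 1 + C1 + C2 = -4 and w'(0) = -2 - 5*C1 = 0. Solving gives C1 = -2/5, C2 = -23/5.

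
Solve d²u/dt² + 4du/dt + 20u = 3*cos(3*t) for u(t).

Characteristic equation r² + 4r + 20 = 0 has discriminant (4)² - 4·(20) = -64 < 0, so r = -2 ± 4i.
Hence u_h = C1*cos(4*t)*exp(-2*t) + C2*exp(-2*t)*sin(4*t).
Try u_p = A*cos(3*t) + B*sin(3*t). Substituting and equating the coefficients of cos(3t) and sin(3t) gives A = 33/265, B = 36/265, so u_p = 33*cos(3*t)/265 + 36*sin(3*t)/265.

u = 33*cos(3*t)/265 + 36*sin(3*t)/265 + C1*cos(4*t)*exp(-2*t) + C2*exp(-2*t)*sin(4*t)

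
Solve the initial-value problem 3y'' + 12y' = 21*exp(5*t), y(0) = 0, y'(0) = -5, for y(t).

y = -8/5 + 7*exp(5*t)/45 + 13*exp(-4*t)/9

Divide through by 3: y'' + 4y' = 7*exp(5*t).
Characteristic equation r² + 4r = 0 factors as (r + 4)r = 0, so r = -4, 0.
Hence y_h = C1*exp(-4*t) + C2.
Try y_p = A*exp(5*t). Substituting into the equation and dividing by exp(5*t) gives A = 7/45, so y_p = 7*exp(5*t)/45.
General solution: y = C2 + 7*exp(5*t)/45 + C1*exp(-4*t).
Apply the initial conditions: y(0) = 7/45 + C1 + C2 = 0 and y'(0) = 7/9 - 4*C1 = -5. Solving gives C1 = 13/9, C2 = -8/5.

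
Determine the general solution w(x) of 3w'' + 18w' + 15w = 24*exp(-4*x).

w = -8*exp(-4*x)/3 + C1*exp(-5*x) + C2*exp(-x)

Divide through by 3: w'' + 6w' + 5w = 8*exp(-4*x).
Characteristic equation r² + 6r + 5 = 0 factors as (r + 5)(r + 1) = 0, so r = -5, -1.
Hence w_h = C1*exp(-5*x) + C2*exp(-x).
Try w_p = A*exp(-4*x). Substituting into the equation and dividing by exp(-4*x) gives A = -8/3, so w_p = -8*exp(-4*x)/3.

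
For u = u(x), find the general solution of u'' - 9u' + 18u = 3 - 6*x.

u = -x/3 + C1*exp(6*x) + C2*exp(3*x)

Characteristic equation r² - 9r + 18 = 0 factors as (r - 6)(r - 3) = 0, so r = 6, 3.
Hence u_h = C1*exp(6*x) + C2*exp(3*x).
For the particular solution try u_p = A0 + A1*x. Substituting and matching coefficients of each power of x gives A0 = 0, A1 = -1/3, so u_p = -x/3.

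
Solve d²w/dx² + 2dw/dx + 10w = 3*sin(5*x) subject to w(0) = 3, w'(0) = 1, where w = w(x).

w = -9*sin(5*x)/65 - 6*cos(5*x)/65 + 201*cos(3*x)*exp(-x)/65 + 311*exp(-x)*sin(3*x)/195

Characteristic equation r² + 2r + 10 = 0 has discriminant (2)² - 4·(10) = -36 < 0, so r = -1 ± 3i.
Hence w_h = C1*cos(3*x)*exp(-x) + C2*exp(-x)*sin(3*x).
Try w_p = A*cos(5*x) + B*sin(5*x). Substituting and equating the coefficients of cos(5x) and sin(5x) gives A = -6/65, B = -9/65, so w_p = -9*sin(5*x)/65 - 6*cos(5*x)/65.
General solution: w = -9*sin(5*x)/65 - 6*cos(5*x)/65 + C1*cos(3*x)*exp(-x) + C2*exp(-x)*sin(3*x).
Apply the initial conditions: w(0) = -6/65 + C1 = 3 and w'(0) = -9/13 - C1 + 3*C2 = 1. Solving gives C1 = 201/65, C2 = 311/195.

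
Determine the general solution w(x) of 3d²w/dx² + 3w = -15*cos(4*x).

Divide through by 3: w'' + w = -5*cos(4*x).
Characteristic equation r² + 1 = 0 has discriminant (0)² - 4·(1) = -4 < 0, so r = ± i.
Hence w_h = C1*cos(x) + C2*sin(x).
Try w_p = A*cos(4*x) + B*sin(4*x). Substituting and equating the coefficients of cos(4x) and sin(4x) gives A = 1/3, B = 0, so w_p = cos(4*x)/3.

w = cos(4*x)/3 + C1*cos(x) + C2*sin(x)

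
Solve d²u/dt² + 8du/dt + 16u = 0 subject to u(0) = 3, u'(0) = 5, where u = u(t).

Characteristic equation r² + 8r + 16 = 0 has discriminant (8)² - 4·(16) = 0, so r = -4 is a repeated root.
Hence u_h = (C1 + C2*t)*exp(-4*t).
Apply the initial conditions: u(0) = C1 = 3 and u'(0) = C2 - 4*C1 = 5. Solving gives C1 = 3, C2 = 17.

u = 3*exp(-4*t) + 17*t*exp(-4*t)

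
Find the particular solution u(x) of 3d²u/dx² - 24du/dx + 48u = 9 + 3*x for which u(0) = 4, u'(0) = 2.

u = 7/32 + x/16 + 121*exp(4*x)/32 - 211*x*exp(4*x)/16

Divide through by 3: u'' - 8u' + 16u = 3 + x.
Characteristic equation r² - 8r + 16 = 0 has discriminant (-8)² - 4·(16) = 0, so r = 4 is a repeated root.
Hence u_h = (C1 + C2*x)*exp(4*x).
For the particular solution try u_p = A0 + A1*x. Substituting and matching coefficients of each power of x gives A0 = 7/32, A1 = 1/16, so u_p = 7/32 + x/16.
General solution: u = 7/32 + x/16 + C1*exp(4*x) + C2*x*exp(4*x).
Apply the initial conditions: u(0) = 7/32 + C1 = 4 and u'(0) = 1/16 + C2 + 4*C1 = 2. Solving gives C1 = 121/32, C2 = -211/16.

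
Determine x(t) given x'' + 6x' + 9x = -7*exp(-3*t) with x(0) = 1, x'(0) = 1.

Characteristic equation r² + 6r + 9 = 0 has discriminant (6)² - 4·(9) = 0, so r = -3 is a repeated root.
Hence x_h = (C1 + C2*t)*exp(-3*t).
Since exp(-3*t) solves the homogeneous equation (r = -3 is a root of multiplicity 2), multiply the trial by t^2. Try x_p = A*t^2*exp(-3*t). Substituting into the equation and dividing by exp(-3*t) gives A = -7/2, so x_p = -7*t^2*exp(-3*t)/2.
General solution: x = C1*exp(-3*t) - 7*t^2*exp(-3*t)/2 + C2*t*exp(-3*t).
Apply the initial conditions: x(0) = C1 = 1 and x'(0) = C2 - 3*C1 = 1. Solving gives C1 = 1, C2 = 4.

x = 4*t*exp(-3*t) - 7*t**2*exp(-3*t)/2 + exp(-3*t)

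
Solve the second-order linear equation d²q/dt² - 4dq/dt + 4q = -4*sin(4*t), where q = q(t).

Characteristic equation r² - 4r + 4 = 0 has discriminant (-4)² - 4·(4) = 0, so r = 2 is a repeated root.
Hence q_h = (C1 + C2*t)*exp(2*t).
Try q_p = A*cos(4*t) + B*sin(4*t). Substituting and equating the coefficients of cos(4t) and sin(4t) gives A = -4/25, B = 3/25, so q_p = -4*cos(4*t)/25 + 3*sin(4*t)/25.

q = -4*cos(4*t)/25 + 3*sin(4*t)/25 + C1*exp(2*t) + C2*t*exp(2*t)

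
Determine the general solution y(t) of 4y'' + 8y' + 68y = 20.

y = 5/17 + C1*cos(4*t)*exp(-t) + C2*exp(-t)*sin(4*t)

Divide through by 4: y'' + 2y' + 17y = 5.
Characteristic equation r² + 2r + 17 = 0 has discriminant (2)² - 4·(17) = -64 < 0, so r = -1 ± 4i.
Hence y_h = C1*cos(4*t)*exp(-t) + C2*exp(-t)*sin(4*t).
For the particular solution try y_p = A0. Substituting and matching coefficients of each power of t gives A0 = 5/17, so y_p = 5/17.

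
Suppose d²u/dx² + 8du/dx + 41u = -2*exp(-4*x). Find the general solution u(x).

Characteristic equation r² + 8r + 41 = 0 has discriminant (8)² - 4·(41) = -100 < 0, so r = -4 ± 5i.
Hence u_h = C1*cos(5*x)*exp(-4*x) + C2*exp(-4*x)*sin(5*x).
Try u_p = A*exp(-4*x). Substituting into the equation and dividing by exp(-4*x) gives A = -2/25, so u_p = -2*exp(-4*x)/25.

u = -2*exp(-4*x)/25 + C1*cos(5*x)*exp(-4*x) + C2*exp(-4*x)*sin(5*x)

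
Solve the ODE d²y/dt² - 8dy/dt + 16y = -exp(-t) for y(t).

Characteristic equation r² - 8r + 16 = 0 has discriminant (-8)² - 4·(16) = 0, so r = 4 is a repeated root.
Hence y_h = (C1 + C2*t)*exp(4*t).
Try y_p = A*exp(-t). Substituting into the equation and dividing by exp(-t) gives A = -1/25, so y_p = -exp(-t)/25.

y = -exp(-t)/25 + C1*exp(4*t) + C2*t*exp(4*t)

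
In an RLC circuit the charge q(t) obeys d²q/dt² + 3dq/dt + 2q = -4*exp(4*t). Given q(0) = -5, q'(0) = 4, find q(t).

Characteristic equation r² + 3r + 2 = 0 factors as (r + 2)(r + 1) = 0, so r = -2, -1.
Hence q_h = C1*exp(-2*t) + C2*exp(-t).
Try q_p = A*exp(4*t). Substituting into the equation and dividing by exp(4*t) gives A = -2/15, so q_p = -2*exp(4*t)/15.
General solution: q = -2*exp(4*t)/15 + C1*exp(-2*t) + C2*exp(-t).
Apply the initial conditions: q(0) = -2/15 + C1 + C2 = -5 and q'(0) = -8/15 - C2 - 2*C1 = 4. Solving gives C1 = 1/3, C2 = -26/5.

q = -26*exp(-t)/5 - 2*exp(4*t)/15 + exp(-2*t)/3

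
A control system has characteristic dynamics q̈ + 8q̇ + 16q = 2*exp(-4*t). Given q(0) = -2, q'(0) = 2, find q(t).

Characteristic equation r² + 8r + 16 = 0 has discriminant (8)² - 4·(16) = 0, so r = -4 is a repeated root.
Hence q_h = (C1 + C2*t)*exp(-4*t).
Since exp(-4*t) solves the homogeneous equation (r = -4 is a root of multiplicity 2), multiply the trial by t^2. Try q_p = A*t^2*exp(-4*t). Substituting into the equation and dividing by exp(-4*t) gives A = 1, so q_p = t^2*exp(-4*t).
General solution: q = C1*exp(-4*t) + t^2*exp(-4*t) + C2*t*exp(-4*t).
Apply the initial conditions: q(0) = C1 = -2 and q'(0) = C2 - 4*C1 = 2. Solving gives C1 = -2, C2 = -6.

q = -2*exp(-4*t) + t**2*exp(-4*t) - 6*t*exp(-4*t)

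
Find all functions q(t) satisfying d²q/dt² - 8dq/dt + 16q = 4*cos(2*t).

Characteristic equation r² - 8r + 16 = 0 has discriminant (-8)² - 4·(16) = 0, so r = 4 is a repeated root.
Hence q_h = (C1 + C2*t)*exp(4*t).
Try q_p = A*cos(2*t) + B*sin(2*t). Substituting and equating the coefficients of cos(2t) and sin(2t) gives A = 3/25, B = -4/25, so q_p = -4*sin(2*t)/25 + 3*cos(2*t)/25.

q = -4*sin(2*t)/25 + 3*cos(2*t)/25 + C1*exp(4*t) + C2*t*exp(4*t)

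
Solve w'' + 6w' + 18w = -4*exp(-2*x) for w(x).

w = -2*exp(-2*x)/5 + C1*cos(3*x)*exp(-3*x) + C2*exp(-3*x)*sin(3*x)

Characteristic equation r² + 6r + 18 = 0 has discriminant (6)² - 4·(18) = -36 < 0, so r = -3 ± 3i.
Hence w_h = C1*cos(3*x)*exp(-3*x) + C2*exp(-3*x)*sin(3*x).
Try w_p = A*exp(-2*x). Substituting into the equation and dividing by exp(-2*x) gives A = -2/5, so w_p = -2*exp(-2*x)/5.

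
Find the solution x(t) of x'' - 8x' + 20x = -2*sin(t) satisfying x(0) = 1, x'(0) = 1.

x = -38*sin(t)/425 - 16*cos(t)/425 - 1301*exp(4*t)*sin(2*t)/850 + 441*cos(2*t)*exp(4*t)/425

Characteristic equation r² - 8r + 20 = 0 has discriminant (-8)² - 4·(20) = -16 < 0, so r = 4 ± 2i.
Hence x_h = C1*cos(2*t)*exp(4*t) + C2*exp(4*t)*sin(2*t).
Try x_p = A*cos(t) + B*sin(t). Substituting and equating the coefficients of cos(t) and sin(t) gives A = -16/425, B = -38/425, so x_p = -38*sin(t)/425 - 16*cos(t)/425.
General solution: x = -38*sin(t)/425 - 16*cos(t)/425 + C1*cos(2*t)*exp(4*t) + C2*exp(4*t)*sin(2*t).
Apply the initial conditions: x(0) = -16/425 + C1 = 1 and x'(0) = -38/425 + 2*C2 + 4*C1 = 1. Solving gives C1 = 441/425, C2 = -1301/850.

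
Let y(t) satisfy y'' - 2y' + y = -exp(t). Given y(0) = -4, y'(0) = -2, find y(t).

y = -4*exp(t) + 2*t*exp(t) - t**2*exp(t)/2

Characteristic equation r² - 2r + 1 = 0 has discriminant (-2)² - 4·(1) = 0, so r = 1 is a repeated root.
Hence y_h = (C1 + C2*t)*exp(t).
Since exp(t) solves the homogeneous equation (r = 1 is a root of multiplicity 2), multiply the trial by t^2. Try y_p = A*t^2*exp(t). Substituting into the equation and dividing by exp(t) gives A = -1/2, so y_p = -t^2*exp(t)/2.
General solution: y = C1*exp(t) - t^2*exp(t)/2 + C2*t*exp(t).
Apply the initial conditions: y(0) = C1 = -4 and y'(0) = C1 + C2 = -2. Solving gives C1 = -4, C2 = 2.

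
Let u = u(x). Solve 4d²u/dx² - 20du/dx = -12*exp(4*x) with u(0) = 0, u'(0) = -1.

u = 1/20 - 4*exp(5*x)/5 + 3*exp(4*x)/4

Divide through by 4: u'' - 5u' = -3*exp(4*x).
Characteristic equation r² - 5r = 0 factors as (r - 5)r = 0, so r = 5, 0.
Hence u_h = C1*exp(5*x) + C2.
Try u_p = A*exp(4*x). Substituting into the equation and dividing by exp(4*x) gives A = 3/4, so u_p = 3*exp(4*x)/4.
General solution: u = C2 + 3*exp(4*x)/4 + C1*exp(5*x).
Apply the initial conditions: u(0) = 3/4 + C1 + C2 = 0 and u'(0) = 3 + 5*C1 = -1. Solving gives C1 = -4/5, C2 = 1/20.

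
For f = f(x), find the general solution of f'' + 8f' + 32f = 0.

Characteristic equation r² + 8r + 32 = 0 has discriminant (8)² - 4·(32) = -64 < 0, so r = -4 ± 4i.
Hence f_h = C1*cos(4*x)*exp(-4*x) + C2*exp(-4*x)*sin(4*x).

f = C1*cos(4*x)*exp(-4*x) + C2*exp(-4*x)*sin(4*x)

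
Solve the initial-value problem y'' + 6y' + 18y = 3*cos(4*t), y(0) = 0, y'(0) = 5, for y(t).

y = 3*cos(4*t)/290 + 18*sin(4*t)/145 - 3*cos(3*t)*exp(-3*t)/290 + 1297*exp(-3*t)*sin(3*t)/870

Characteristic equation r² + 6r + 18 = 0 has discriminant (6)² - 4·(18) = -36 < 0, so r = -3 ± 3i.
Hence y_h = C1*cos(3*t)*exp(-3*t) + C2*exp(-3*t)*sin(3*t).
Try y_p = A*cos(4*t) + B*sin(4*t). Substituting and equating the coefficients of cos(4t) and sin(4t) gives A = 3/290, B = 18/145, so y_p = 3*cos(4*t)/290 + 18*sin(4*t)/145.
General solution: y = 3*cos(4*t)/290 + 18*sin(4*t)/145 + C1*cos(3*t)*exp(-3*t) + C2*exp(-3*t)*sin(3*t).
Apply the initial conditions: y(0) = 3/290 + C1 = 0 and y'(0) = 72/145 - 3*C1 + 3*C2 = 5. Solving gives C1 = -3/290, C2 = 1297/870.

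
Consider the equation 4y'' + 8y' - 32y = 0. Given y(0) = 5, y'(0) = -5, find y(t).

y = 5*exp(-4*t)/2 + 5*exp(2*t)/2

Divide through by 4: y'' + 2y' - 8y = 0.
Characteristic equation r² + 2r - 8 = 0 factors as (r - 2)(r + 4) = 0, so r = 2, -4.
Hence y_h = C1*exp(2*t) + C2*exp(-4*t).
Apply the initial conditions: y(0) = C1 + C2 = 5 and y'(0) = -4*C2 + 2*C1 = -5. Solving gives C1 = 5/2, C2 = 5/2.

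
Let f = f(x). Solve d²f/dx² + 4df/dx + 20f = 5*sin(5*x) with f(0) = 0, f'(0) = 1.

f = -4*cos(5*x)/17 - sin(5*x)/17 + 4*cos(4*x)*exp(-2*x)/17 + 15*exp(-2*x)*sin(4*x)/34

Characteristic equation r² + 4r + 20 = 0 has discriminant (4)² - 4·(20) = -64 < 0, so r = -2 ± 4i.
Hence f_h = C1*cos(4*x)*exp(-2*x) + C2*exp(-2*x)*sin(4*x).
Try f_p = A*cos(5*x) + B*sin(5*x). Substituting and equating the coefficients of cos(5x) and sin(5x) gives A = -4/17, B = -1/17, so f_p = -4*cos(5*x)/17 - sin(5*x)/17.
General solution: f = -4*cos(5*x)/17 - sin(5*x)/17 + C1*cos(4*x)*exp(-2*x) + C2*exp(-2*x)*sin(4*x).
Apply the initial conditions: f(0) = -4/17 + C1 = 0 and f'(0) = -5/17 - 2*C1 + 4*C2 = 1. Solving gives C1 = 4/17, C2 = 15/34.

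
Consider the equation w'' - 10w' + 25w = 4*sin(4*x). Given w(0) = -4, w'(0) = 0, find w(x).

w = -6884*exp(5*x)/1681 + 36*sin(4*x)/1681 + 160*cos(4*x)/1681 + 836*x*exp(5*x)/41

Characteristic equation r² - 10r + 25 = 0 has discriminant (-10)² - 4·(25) = 0, so r = 5 is a repeated root.
Hence w_h = (C1 + C2*x)*exp(5*x).
Try w_p = A*cos(4*x) + B*sin(4*x). Substituting and equating the coefficients of cos(4x) and sin(4x) gives A = 160/1681, B = 36/1681, so w_p = 36*sin(4*x)/1681 + 160*cos(4*x)/1681.
General solution: w = 36*sin(4*x)/1681 + 160*cos(4*x)/1681 + C1*exp(5*x) + C2*x*exp(5*x).
Apply the initial conditions: w(0) = 160/1681 + C1 = -4 and w'(0) = 144/1681 + C2 + 5*C1 = 0. Solving gives C1 = -6884/1681, C2 = 836/41.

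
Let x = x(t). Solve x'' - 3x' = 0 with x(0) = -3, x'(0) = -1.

Characteristic equation r² - 3r = 0 factors as (r - 3)r = 0, so r = 3, 0.
Hence x_h = C1*exp(3*t) + C2.
Apply the initial conditions: x(0) = C1 + C2 = -3 and x'(0) = 3*C1 = -1. Solving gives C1 = -1/3, C2 = -8/3.

x = -8/3 - exp(3*t)/3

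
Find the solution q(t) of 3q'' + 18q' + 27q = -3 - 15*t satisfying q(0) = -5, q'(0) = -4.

Divide through by 3: q'' + 6q' + 9q = -1 - 5*t.
Characteristic equation r² + 6r + 9 = 0 has discriminant (6)² - 4·(9) = 0, so r = -3 is a repeated root.
Hence q_h = (C1 + C2*t)*exp(-3*t).
For the particular solution try q_p = A0 + A1*t. Substituting and matching coefficients of each power of t gives A0 = 7/27, A1 = -5/9, so q_p = 7/27 - 5*t/9.
General solution: q = 7/27 - 5*t/9 + C1*exp(-3*t) + C2*t*exp(-3*t).
Apply the initial conditions: q(0) = 7/27 + C1 = -5 and q'(0) = -5/9 + C2 - 3*C1 = -4. Solving gives C1 = -142/27, C2 = -173/9.

q = 7/27 - 142*exp(-3*t)/27 - 5*t/9 - 173*t*exp(-3*t)/9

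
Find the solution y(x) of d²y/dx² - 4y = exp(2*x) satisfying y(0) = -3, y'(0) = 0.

Characteristic equation r² - 4 = 0 factors as (r + 2)(r - 2) = 0, so r = -2, 2.
Hence y_h = C1*exp(-2*x) + C2*exp(2*x).
Since exp(2*x) solves the homogeneous equation (r = 2 is a root of multiplicity 1), multiply the trial by x. Try y_p = A*x*exp(2*x). Substituting into the equation and dividing by exp(2*x) gives A = 1/4, so y_p = x*exp(2*x)/4.
General solution: y = C1*exp(-2*x) + C2*exp(2*x) + x*exp(2*x)/4.
Apply the initial conditions: y(0) = C1 + C2 = -3 and y'(0) = 1/4 - 2*C1 + 2*C2 = 0. Solving gives C1 = -23/16, C2 = -25/16.

y = -25*exp(2*x)/16 - 23*exp(-2*x)/16 + x*exp(2*x)/4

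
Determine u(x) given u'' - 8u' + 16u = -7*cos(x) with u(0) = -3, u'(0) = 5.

Characteristic equation r² - 8r + 16 = 0 has discriminant (-8)² - 4·(16) = 0, so r = 4 is a repeated root.
Hence u_h = (C1 + C2*x)*exp(4*x).
Try u_p = A*cos(x) + B*sin(x). Substituting and equating the coefficients of cos(x) and sin(x) gives A = -105/289, B = 56/289, so u_p = -105*cos(x)/289 + 56*sin(x)/289.
General solution: u = -105*cos(x)/289 + 56*sin(x)/289 + C1*exp(4*x) + C2*x*exp(4*x).
Apply the initial conditions: u(0) = -105/289 + C1 = -3 and u'(0) = 56/289 + C2 + 4*C1 = 5. Solving gives C1 = -762/289, C2 = 261/17.

u = -762*exp(4*x)/289 - 105*cos(x)/289 + 56*sin(x)/289 + 261*x*exp(4*x)/17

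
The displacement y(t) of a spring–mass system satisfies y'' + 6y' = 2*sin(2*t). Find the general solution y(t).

y = C2 - 3*cos(2*t)/20 - sin(2*t)/20 + C1*exp(-6*t)

Characteristic equation r² + 6r = 0 factors as (r + 6)r = 0, so r = -6, 0.
Hence y_h = C1*exp(-6*t) + C2.
Try y_p = A*cos(2*t) + B*sin(2*t). Substituting and equating the coefficients of cos(2t) and sin(2t) gives A = -3/20, B = -1/20, so y_p = -3*cos(2*t)/20 - sin(2*t)/20.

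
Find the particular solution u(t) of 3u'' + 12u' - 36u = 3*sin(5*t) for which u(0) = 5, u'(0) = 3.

u = -37*sin(5*t)/1769 - 20*cos(5*t)/1769 + 211*exp(-6*t)/244 + 481*exp(2*t)/116

Divide through by 3: u'' + 4u' - 12u = sin(5*t).
Characteristic equation r² + 4r - 12 = 0 factors as (r - 2)(r + 6) = 0, so r = 2, -6.
Hence u_h = C1*exp(2*t) + C2*exp(-6*t).
Try u_p = A*cos(5*t) + B*sin(5*t). Substituting and equating the coefficients of cos(5t) and sin(5t) gives A = -20/1769, B = -37/1769, so u_p = -37*sin(5*t)/1769 - 20*cos(5*t)/1769.
General solution: u = -37*sin(5*t)/1769 - 20*cos(5*t)/1769 + C1*exp(2*t) + C2*exp(-6*t).
Apply the initial conditions: u(0) = -20/1769 + C1 + C2 = 5 and u'(0) = -185/1769 - 6*C2 + 2*C1 = 3. Solving gives C1 = 481/116, C2 = 211/244.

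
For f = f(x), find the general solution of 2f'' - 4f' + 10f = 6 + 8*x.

f = 23/25 + 4*x/5 + C1*cos(2*x)*exp(x) + C2*exp(x)*sin(2*x)

Divide through by 2: f'' - 2f' + 5f = 3 + 4*x.
Characteristic equation r² - 2r + 5 = 0 has discriminant (-2)² - 4·(5) = -16 < 0, so r = 1 ± 2i.
Hence f_h = C1*cos(2*x)*exp(x) + C2*exp(x)*sin(2*x).
For the particular solution try f_p = A0 + A1*x. Substituting and matching coefficients of each power of x gives A0 = 23/25, A1 = 4/5, so f_p = 23/25 + 4*x/5.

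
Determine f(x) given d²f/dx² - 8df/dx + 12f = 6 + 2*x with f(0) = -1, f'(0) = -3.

Characteristic equation r² - 8r + 12 = 0 factors as (r - 6)(r - 2) = 0, so r = 6, 2.
Hence f_h = C1*exp(6*x) + C2*exp(2*x).
For the particular solution try f_p = A0 + A1*x. Substituting and matching coefficients of each power of x gives A0 = 11/18, A1 = 1/6, so f_p = 11/18 + x/6.
General solution: f = 11/18 + x/6 + C1*exp(6*x) + C2*exp(2*x).
Apply the initial conditions: f(0) = 11/18 + C1 + C2 = -1 and f'(0) = 1/6 + 2*C2 + 6*C1 = -3. Solving gives C1 = 1/72, C2 = -13/8.

f = 11/18 - 13*exp(2*x)/8 + x/6 + exp(6*x)/72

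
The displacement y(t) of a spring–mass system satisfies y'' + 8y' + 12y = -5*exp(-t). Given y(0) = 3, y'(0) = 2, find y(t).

y = -exp(-t) - 9*exp(-6*t)/4 + 25*exp(-2*t)/4

Characteristic equation r² + 8r + 12 = 0 factors as (r + 6)(r + 2) = 0, so r = -6, -2.
Hence y_h = C1*exp(-6*t) + C2*exp(-2*t).
Try y_p = A*exp(-t). Substituting into the equation and dividing by exp(-t) gives A = -1, so y_p = -exp(-t).
General solution: y = -exp(-t) + C1*exp(-6*t) + C2*exp(-2*t).
Apply the initial conditions: y(0) = -1 + C1 + C2 = 3 and y'(0) = 1 - 6*C1 - 2*C2 = 2. Solving gives C1 = -9/4, C2 = 25/4.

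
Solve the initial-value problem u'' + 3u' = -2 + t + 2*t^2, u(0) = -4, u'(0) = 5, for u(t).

u = -172/81 - 152*exp(-3*t)/81 - 17*t/27 - t**2/18 + 2*t**3/9

Characteristic equation r² + 3r = 0 factors as (r + 3)r = 0, so r = -3, 0.
Hence u_h = C1*exp(-3*t) + C2.
Since 0 is a characteristic root (multiplicity 1), multiply the polynomial trial by t: try u_p = t*(A0 + A1*t + A2*t^2). Substituting and matching coefficients of each power of t gives A0 = -17/27, A1 = -1/18, A2 = 2/9, so u_p = -17*t/27 - t^2/18 + 2*t^3/9.
General solution: u = C2 - 17*t/27 - t^2/18 + 2*t^3/9 + C1*exp(-3*t).
Apply the initial conditions: u(0) = C1 + C2 = -4 and u'(0) = -17/27 - 3*C1 = 5. Solving gives C1 = -152/81, C2 = -172/81.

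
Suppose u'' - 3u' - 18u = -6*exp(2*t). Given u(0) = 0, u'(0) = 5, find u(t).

Characteristic equation r² - 3r - 18 = 0 factors as (r - 6)(r + 3) = 0, so r = 6, -3.
Hence u_h = C1*exp(6*t) + C2*exp(-3*t).
Try u_p = A*exp(2*t). Substituting into the equation and dividing by exp(2*t) gives A = 3/10, so u_p = 3*exp(2*t)/10.
General solution: u = 3*exp(2*t)/10 + C1*exp(6*t) + C2*exp(-3*t).
Apply the initial conditions: u(0) = 3/10 + C1 + C2 = 0 and u'(0) = 3/5 - 3*C2 + 6*C1 = 5. Solving gives C1 = 7/18, C2 = -31/45.

u = -31*exp(-3*t)/45 + 3*exp(2*t)/10 + 7*exp(6*t)/18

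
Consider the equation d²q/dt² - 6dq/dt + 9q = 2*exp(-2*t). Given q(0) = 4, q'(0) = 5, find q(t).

Characteristic equation r² - 6r + 9 = 0 has discriminant (-6)² - 4·(9) = 0, so r = 3 is a repeated root.
Hence q_h = (C1 + C2*t)*exp(3*t).
Try q_p = A*exp(-2*t). Substituting into the equation and dividing by exp(-2*t) gives A = 2/25, so q_p = 2*exp(-2*t)/25.
General solution: q = 2*exp(-2*t)/25 + C1*exp(3*t) + C2*t*exp(3*t).
Apply the initial conditions: q(0) = 2/25 + C1 = 4 and q'(0) = -4/25 + C2 + 3*C1 = 5. Solving gives C1 = 98/25, C2 = -33/5.

q = 2*exp(-2*t)/25 + 98*exp(3*t)/25 - 33*t*exp(3*t)/5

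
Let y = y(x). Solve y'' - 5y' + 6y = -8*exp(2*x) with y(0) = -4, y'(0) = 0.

Characteristic equation r² - 5r + 6 = 0 factors as (r - 3)(r - 2) = 0, so r = 3, 2.
Hence y_h = C1*exp(3*x) + C2*exp(2*x).
Since exp(2*x) solves the homogeneous equation (r = 2 is a root of multiplicity 1), multiply the trial by x. Try y_p = A*x*exp(2*x). Substituting into the equation and dividing by exp(2*x) gives A = 8, so y_p = 8*x*exp(2*x).
General solution: y = C1*exp(3*x) + C2*exp(2*x) + 8*x*exp(2*x).
Apply the initial conditions: y(0) = C1 + C2 = -4 and y'(0) = 8 + 2*C2 + 3*C1 = 0. Solving gives C1 = 0, C2 = -4.

y = -4*exp(2*x) + 8*x*exp(2*x)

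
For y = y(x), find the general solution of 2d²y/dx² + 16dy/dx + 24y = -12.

Divide through by 2: y'' + 8y' + 12y = -6.
Characteristic equation r² + 8r + 12 = 0 factors as (r + 2)(r + 6) = 0, so r = -2, -6.
Hence y_h = C1*exp(-2*x) + C2*exp(-6*x).
For the particular solution try y_p = A0. Substituting and matching coefficients of each power of x gives A0 = -1/2, so y_p = -1/2.

y = -1/2 + C1*exp(-2*x) + C2*exp(-6*x)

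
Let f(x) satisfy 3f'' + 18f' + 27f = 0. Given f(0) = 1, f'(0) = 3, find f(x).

f = 6*x*exp(-3*x) + exp(-3*x)

Divide through by 3: f'' + 6f' + 9f = 0.
Characteristic equation r² + 6r + 9 = 0 has discriminant (6)² - 4·(9) = 0, so r = -3 is a repeated root.
Hence f_h = (C1 + C2*x)*exp(-3*x).
Apply the initial conditions: f(0) = C1 = 1 and f'(0) = C2 - 3*C1 = 3. Solving gives C1 = 1, C2 = 6.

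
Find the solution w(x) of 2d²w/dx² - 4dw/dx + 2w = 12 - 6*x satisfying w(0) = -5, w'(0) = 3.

w = -5*exp(x) - 3*x + 11*x*exp(x)

Divide through by 2: w'' - 2w' + w = 6 - 3*x.
Characteristic equation r² - 2r + 1 = 0 has discriminant (-2)² - 4·(1) = 0, so r = 1 is a repeated root.
Hence w_h = (C1 + C2*x)*exp(x).
For the particular solution try w_p = A0 + A1*x. Substituting and matching coefficients of each power of x gives A0 = 0, A1 = -3, so w_p = -3*x.
General solution: w = -3*x + C1*exp(x) + C2*x*exp(x).
Apply the initial conditions: w(0) = C1 = -5 and w'(0) = -3 + C1 + C2 = 3. Solving gives C1 = -5, C2 = 11.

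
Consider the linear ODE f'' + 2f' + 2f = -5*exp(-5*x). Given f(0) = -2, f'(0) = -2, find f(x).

Characteristic equation r² + 2r + 2 = 0 has discriminant (2)² - 4·(2) = -4 < 0, so r = -1 ± i.
Hence f_h = C1*cos(x)*exp(-x) + C2*exp(-x)*sin(x).
Try f_p = A*exp(-5*x). Substituting into the equation and dividing by exp(-5*x) gives A = -5/17, so f_p = -5*exp(-5*x)/17.
General solution: f = -5*exp(-5*x)/17 + C1*cos(x)*exp(-x) + C2*exp(-x)*sin(x).
Apply the initial conditions: f(0) = -5/17 + C1 = -2 and f'(0) = 25/17 + C2 - C1 = -2. Solving gives C1 = -29/17, C2 = -88/17.

f = -5*exp(-5*x)/17 - 88*exp(-x)*sin(x)/17 - 29*cos(x)*exp(-x)/17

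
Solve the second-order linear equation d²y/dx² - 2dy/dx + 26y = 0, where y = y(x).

Characteristic equation r² - 2r + 26 = 0 has discriminant (-2)² - 4·(26) = -100 < 0, so r = 1 ± 5i.
Hence y_h = C1*cos(5*x)*exp(x) + C2*exp(x)*sin(5*x).

y = C1*cos(5*x)*exp(x) + C2*exp(x)*sin(5*x)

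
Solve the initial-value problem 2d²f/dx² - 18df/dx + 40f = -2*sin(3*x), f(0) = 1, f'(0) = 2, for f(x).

f = -71*exp(5*x)/34 - 27*cos(3*x)/850 - 11*sin(3*x)/850 + 78*exp(4*x)/25

Divide through by 2: f'' - 9f' + 20f = -sin(3*x).
Characteristic equation r² - 9r + 20 = 0 factors as (r - 4)(r - 5) = 0, so r = 4, 5.
Hence f_h = C1*exp(4*x) + C2*exp(5*x).
Try f_p = A*cos(3*x) + B*sin(3*x). Substituting and equating the coefficients of cos(3x) and sin(3x) gives A = -27/850, B = -11/850, so f_p = -27*cos(3*x)/850 - 11*sin(3*x)/850.
General solution: f = -27*cos(3*x)/850 - 11*sin(3*x)/850 + C1*exp(4*x) + C2*exp(5*x).
Apply the initial conditions: f(0) = -27/850 + C1 + C2 = 1 and f'(0) = -33/850 + 4*C1 + 5*C2 = 2. Solving gives C1 = 78/25, C2 = -71/34.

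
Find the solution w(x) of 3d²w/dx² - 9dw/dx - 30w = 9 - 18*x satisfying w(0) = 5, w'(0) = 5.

w = -12/25 + 3*x/5 + 23*exp(-2*x)/7 + 384*exp(5*x)/175

Divide through by 3: w'' - 3w' - 10w = 3 - 6*x.
Characteristic equation r² - 3r - 10 = 0 factors as (r + 2)(r - 5) = 0, so r = -2, 5.
Hence w_h = C1*exp(-2*x) + C2*exp(5*x).
For the particular solution try w_p = A0 + A1*x. Substituting and matching coefficients of each power of x gives A0 = -12/25, A1 = 3/5, so w_p = -12/25 + 3*x/5.
General solution: w = -12/25 + 3*x/5 + C1*exp(-2*x) + C2*exp(5*x).
Apply the initial conditions: w(0) = -12/25 + C1 + C2 = 5 and w'(0) = 3/5 - 2*C1 + 5*C2 = 5. Solving gives C1 = 23/7, C2 = 384/175.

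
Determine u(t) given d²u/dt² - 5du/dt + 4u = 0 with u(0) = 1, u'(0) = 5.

Characteristic equation r² - 5r + 4 = 0 factors as (r - 4)(r - 1) = 0, so r = 4, 1.
Hence u_h = C1*exp(4*t) + C2*exp(t).
Apply the initial conditions: u(0) = C1 + C2 = 1 and u'(0) = C2 + 4*C1 = 5. Solving gives C1 = 4/3, C2 = -1/3.

u = -exp(t)/3 + 4*exp(4*t)/3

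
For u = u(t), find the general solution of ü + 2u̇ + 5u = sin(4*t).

Characteristic equation r² + 2r + 5 = 0 has discriminant (2)² - 4·(5) = -16 < 0, so r = -1 ± 2i.
Hence u_h = C1*cos(2*t)*exp(-t) + C2*exp(-t)*sin(2*t).
Try u_p = A*cos(4*t) + B*sin(4*t). Substituting and equating the coefficients of cos(4t) and sin(4t) gives A = -8/185, B = -11/185, so u_p = -11*sin(4*t)/185 - 8*cos(4*t)/185.

u = -11*sin(4*t)/185 - 8*cos(4*t)/185 + C1*cos(2*t)*exp(-t) + C2*exp(-t)*sin(2*t)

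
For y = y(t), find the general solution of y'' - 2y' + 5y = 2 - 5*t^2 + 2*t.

y = 16/25 - t**2 - 2*t/5 + C1*cos(2*t)*exp(t) + C2*exp(t)*sin(2*t)

Characteristic equation r² - 2r + 5 = 0 has discriminant (-2)² - 4·(5) = -16 < 0, so r = 1 ± 2i.
Hence y_h = C1*cos(2*t)*exp(t) + C2*exp(t)*sin(2*t).
For the particular solution try y_p = A0 + A1*t + A2*t^2. Substituting and matching coefficients of each power of t gives A0 = 16/25, A1 = -2/5, A2 = -1, so y_p = 16/25 - t^2 - 2*t/5.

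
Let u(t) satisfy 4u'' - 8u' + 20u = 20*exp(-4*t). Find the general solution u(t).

Divide through by 4: u'' - 2u' + 5u = 5*exp(-4*t).
Characteristic equation r² - 2r + 5 = 0 has discriminant (-2)² - 4·(5) = -16 < 0, so r = 1 ± 2i.
Hence u_h = C1*cos(2*t)*exp(t) + C2*exp(t)*sin(2*t).
Try u_p = A*exp(-4*t). Substituting into the equation and dividing by exp(-4*t) gives A = 5/29, so u_p = 5*exp(-4*t)/29.

u = 5*exp(-4*t)/29 + C1*cos(2*t)*exp(t) + C2*exp(t)*sin(2*t)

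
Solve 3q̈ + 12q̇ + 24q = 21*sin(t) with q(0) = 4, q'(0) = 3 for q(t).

Divide through by 3: q'' + 4q' + 8q = 7*sin(t).
Characteristic equation r² + 4r + 8 = 0 has discriminant (4)² - 4·(8) = -16 < 0, so r = -2 ± 2i.
Hence q_h = C1*cos(2*t)*exp(-2*t) + C2*exp(-2*t)*sin(2*t).
Try q_p = A*cos(t) + B*sin(t). Substituting and equating the coefficients of cos(t) and sin(t) gives A = -28/65, B = 49/65, so q_p = -28*cos(t)/65 + 49*sin(t)/65.
General solution: q = -28*cos(t)/65 + 49*sin(t)/65 + C1*cos(2*t)*exp(-2*t) + C2*exp(-2*t)*sin(2*t).
Apply the initial conditions: q(0) = -28/65 + C1 = 4 and q'(0) = 49/65 - 2*C1 + 2*C2 = 3. Solving gives C1 = 288/65, C2 = 361/65.

q = -28*cos(t)/65 + 49*sin(t)/65 + 288*cos(2*t)*exp(-2*t)/65 + 361*exp(-2*t)*sin(2*t)/65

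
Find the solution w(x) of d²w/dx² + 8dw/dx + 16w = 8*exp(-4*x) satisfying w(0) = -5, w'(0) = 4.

Characteristic equation r² + 8r + 16 = 0 has discriminant (8)² - 4·(16) = 0, so r = -4 is a repeated root.
Hence w_h = (C1 + C2*x)*exp(-4*x).
Since exp(-4*x) solves the homogeneous equation (r = -4 is a root of multiplicity 2), multiply the trial by x^2. Try w_p = A*x^2*exp(-4*x). Substituting into the equation and dividing by exp(-4*x) gives A = 4, so w_p = 4*x^2*exp(-4*x).
General solution: w = C1*exp(-4*x) + 4*x^2*exp(-4*x) + C2*x*exp(-4*x).
Apply the initial conditions: w(0) = C1 = -5 and w'(0) = C2 - 4*C1 = 4. Solving gives C1 = -5, C2 = -16.

w = -5*exp(-4*x) - 16*x*exp(-4*x) + 4*x**2*exp(-4*x)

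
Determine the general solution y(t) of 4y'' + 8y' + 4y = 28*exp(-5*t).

Divide through by 4: y'' + 2y' + y = 7*exp(-5*t).
Characteristic equation r² + 2r + 1 = 0 has discriminant (2)² - 4·(1) = 0, so r = -1 is a repeated root.
Hence y_h = (C1 + C2*t)*exp(-t).
Try y_p = A*exp(-5*t). Substituting into the equation and dividing by exp(-5*t) gives A = 7/16, so y_p = 7*exp(-5*t)/16.

y = 7*exp(-5*t)/16 + C1*exp(-t) + C2*t*exp(-t)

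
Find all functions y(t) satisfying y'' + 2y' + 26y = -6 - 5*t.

Characteristic equation r² + 2r + 26 = 0 has discriminant (2)² - 4·(26) = -100 < 0, so r = -1 ± 5i.
Hence y_h = C1*cos(5*t)*exp(-t) + C2*exp(-t)*sin(5*t).
For the particular solution try y_p = A0 + A1*t. Substituting and matching coefficients of each power of t gives A0 = -73/338, A1 = -5/26, so y_p = -73/338 - 5*t/26.

y = -73/338 - 5*t/26 + C1*cos(5*t)*exp(-t) + C2*exp(-t)*sin(5*t)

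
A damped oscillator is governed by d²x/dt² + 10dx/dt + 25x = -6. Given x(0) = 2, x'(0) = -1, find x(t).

Characteristic equation r² + 10r + 25 = 0 has discriminant (10)² - 4·(25) = 0, so r = -5 is a repeated root.
Hence x_h = (C1 + C2*t)*exp(-5*t).
For the particular solution try x_p = A0. Substituting and matching coefficients of each power of t gives A0 = -6/25, so x_p = -6/25.
General solution: x = -6/25 + C1*exp(-5*t) + C2*t*exp(-5*t).
Apply the initial conditions: x(0) = -6/25 + C1 = 2 and x'(0) = C2 - 5*C1 = -1. Solving gives C1 = 56/25, C2 = 51/5.

x = -6/25 + 56*exp(-5*t)/25 + 51*t*exp(-5*t)/5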